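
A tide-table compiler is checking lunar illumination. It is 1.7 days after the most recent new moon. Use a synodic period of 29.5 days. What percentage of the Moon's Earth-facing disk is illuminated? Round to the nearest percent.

Elongation θ = 360° × 1.7/29.5 ≈ 20.7°.
cos 20.7° = 0.935, so f = (1 − 0.935)/2 = 0.032, so 3%.

3%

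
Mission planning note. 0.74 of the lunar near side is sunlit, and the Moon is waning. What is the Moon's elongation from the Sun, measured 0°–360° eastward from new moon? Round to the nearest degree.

241°

From f = (1 − cos θ)/2: cos θ = 1 − 2×0.74 = -0.480; arccos → 118.7°.
Since the Moon is past full (waning), take the reflex angle: θ = 360° − 118.7° = 241.3°.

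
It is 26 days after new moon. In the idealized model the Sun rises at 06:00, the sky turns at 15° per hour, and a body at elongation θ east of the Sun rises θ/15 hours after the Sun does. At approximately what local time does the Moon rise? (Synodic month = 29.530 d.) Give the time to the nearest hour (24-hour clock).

Elongation θ = 360° × 26/29.530 ≈ 317.0°.
Delay after the Sun = 317.0° / (15°/h) ≈ 21.13 h.
06:00 + 21.13 h ≈ 03:08 → 03:00 to the nearest hour.

03:00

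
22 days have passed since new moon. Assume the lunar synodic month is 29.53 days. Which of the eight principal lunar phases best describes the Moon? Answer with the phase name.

At 22/29.53 of the cycle, θ ≈ 268° — the last quarter range.

last quarter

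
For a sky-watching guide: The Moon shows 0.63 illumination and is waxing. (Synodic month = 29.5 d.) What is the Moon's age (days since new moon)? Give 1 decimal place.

8.6 days

Invert f = (1 − cos θ)/2 to get cos θ = 1 − 2(0.63) = -0.260, hence θ₀ = arccos -0.260 = 105.1°.
The Moon is waxing (0°–180°), so θ = 105.1° directly.
That fraction of the synodic month is 105.1/360 × 29.5 d ≈ 8.61 d.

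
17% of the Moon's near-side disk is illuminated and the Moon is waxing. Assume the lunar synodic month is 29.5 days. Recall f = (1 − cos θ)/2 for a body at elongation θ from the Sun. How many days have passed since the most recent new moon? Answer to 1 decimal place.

4.0 days

cos θ = 1 − 2f = 0.660, giving a principal value of 48.7°.
Before full moon the principal value applies: θ = 48.7°.
That fraction of the synodic month is 48.7/360 × 29.5 d ≈ 3.99 d.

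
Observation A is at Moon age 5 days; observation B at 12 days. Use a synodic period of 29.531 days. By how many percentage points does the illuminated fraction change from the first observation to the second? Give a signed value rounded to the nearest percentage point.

First observation: θ = 360°·5/29.531 = 61.0°, so f = 0.257.
Second observation: θ = 146.3°, f = 0.916.
Δf = 0.916 − 0.257 = +0.659, i.e. +66 pp.

+66 pp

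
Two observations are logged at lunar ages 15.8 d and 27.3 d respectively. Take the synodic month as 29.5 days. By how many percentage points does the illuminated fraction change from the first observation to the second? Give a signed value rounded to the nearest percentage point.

First observation: θ = 360°·15.8/29.5 = 192.8°, so f = 0.988.
Second observation: θ = 333.2°, f = 0.054.
Δf = 0.054 − 0.988 = -0.934, i.e. -93 pp.

-93 pp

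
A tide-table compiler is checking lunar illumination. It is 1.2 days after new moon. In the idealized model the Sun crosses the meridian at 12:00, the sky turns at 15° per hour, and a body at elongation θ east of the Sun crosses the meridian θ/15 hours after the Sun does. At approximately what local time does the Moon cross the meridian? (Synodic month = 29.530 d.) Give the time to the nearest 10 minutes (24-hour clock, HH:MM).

13:00

Elongation θ = 360° × 1.2/29.530 ≈ 14.6°.
Delay after the Sun = 14.6° / (15°/h) ≈ 0.98 h.
12:00 + 0.975 h ≈ 12:59 → 13:00 to the nearest ten minutes.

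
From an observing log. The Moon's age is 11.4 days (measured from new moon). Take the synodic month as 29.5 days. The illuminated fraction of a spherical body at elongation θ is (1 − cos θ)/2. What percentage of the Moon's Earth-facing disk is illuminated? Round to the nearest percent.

The Moon has covered 11.4/29.5 of its cycle, so θ ≈ 360° × 11.4/29.5 = 139.1°.
Illuminated fraction = (1 − cos 139.1°)/2 = (1 − (-0.756))/2 ≈ 0.878, so 88%.

88%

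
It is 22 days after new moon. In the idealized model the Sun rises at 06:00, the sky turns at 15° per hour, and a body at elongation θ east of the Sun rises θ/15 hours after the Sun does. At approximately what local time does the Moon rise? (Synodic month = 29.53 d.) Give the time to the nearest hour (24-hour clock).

The Moon has covered 22/29.53 of its cycle, so θ ≈ 360° × 22/29.53 = 268.2°.
At 15° of sky rotation per hour, 268.2° corresponds to a 17.88 h lag.
06:00 + 17.88 h ≈ 23:53 → 00:00 to the nearest hour.

00:00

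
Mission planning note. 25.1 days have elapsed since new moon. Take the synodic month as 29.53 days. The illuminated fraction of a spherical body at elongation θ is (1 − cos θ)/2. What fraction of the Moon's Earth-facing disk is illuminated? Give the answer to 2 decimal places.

Phase angle: θ = 360°·(25.1 d)/(29.53 d) = 306.0°.
With cos θ = 0.588, the lit fraction is (1 − 0.588)/2 ≈ 0.206.

0.21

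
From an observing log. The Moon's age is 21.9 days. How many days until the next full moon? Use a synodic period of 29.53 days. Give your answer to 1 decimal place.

22.4 days

Full moon is 0.5 of the way through the cycle: age 0.5 × 29.53 = 14.765 d.
This lunation's full moon (14.765 d) has passed, so add one period: 44.295 − 21.9 = 22.395 days.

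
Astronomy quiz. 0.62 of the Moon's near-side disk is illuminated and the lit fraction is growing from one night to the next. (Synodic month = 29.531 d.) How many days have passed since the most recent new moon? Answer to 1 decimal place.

8.5 days

Invert f = (1 − cos θ)/2 to get cos θ = 1 − 2(0.62) = -0.240, hence θ₀ = arccos -0.240 = 103.9°.
Waxing ⇒ before full, so θ = 103.9°.
That fraction of the synodic month is 103.9/360 × 29.531 d ≈ 8.52 d.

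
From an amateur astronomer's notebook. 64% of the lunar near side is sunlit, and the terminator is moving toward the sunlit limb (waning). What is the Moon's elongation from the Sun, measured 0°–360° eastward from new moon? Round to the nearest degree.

254°

cos θ = 1 − 2f = -0.280, giving a principal value of 106.3°.
Since the Moon is past full (waning), take the reflex angle: θ = 360° − 106.3° = 253.7°.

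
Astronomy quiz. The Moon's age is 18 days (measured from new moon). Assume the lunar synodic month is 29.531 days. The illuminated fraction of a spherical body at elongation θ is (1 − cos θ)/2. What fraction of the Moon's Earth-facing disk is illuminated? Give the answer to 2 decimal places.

Phase angle: θ = 360°·(18 d)/(29.531 d) = 219.4°.
cos 219.4° = (-0.772), so f = (1 − (-0.772))/2 = 0.886.

0.89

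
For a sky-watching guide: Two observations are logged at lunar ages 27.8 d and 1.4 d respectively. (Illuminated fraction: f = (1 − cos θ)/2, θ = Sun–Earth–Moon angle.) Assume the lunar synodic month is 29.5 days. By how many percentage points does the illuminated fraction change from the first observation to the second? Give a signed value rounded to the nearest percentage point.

First observation: θ = 360°·27.8/29.5 = 339.3°, so f = 0.032.
Second observation: θ = 17.1°, f = 0.022.
Δf = 0.022 − 0.032 = -0.010, i.e. -1 pp.

-1 percentage points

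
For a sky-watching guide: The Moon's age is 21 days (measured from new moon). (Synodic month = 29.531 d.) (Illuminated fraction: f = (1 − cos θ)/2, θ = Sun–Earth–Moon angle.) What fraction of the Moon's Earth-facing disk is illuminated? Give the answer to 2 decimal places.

0.62

Phase angle: θ = 360°·(21 d)/(29.531 d) = 256.0°.
With cos θ = (-0.242), the lit fraction is (1 − (-0.242))/2 ≈ 0.621.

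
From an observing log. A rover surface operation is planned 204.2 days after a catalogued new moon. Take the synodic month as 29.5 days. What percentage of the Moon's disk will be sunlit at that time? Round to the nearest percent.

6%

204.2/29.5 = 6.922 lunations, so 6 complete cycles and 27.20 d into the next.
The Moon has covered 27.20/29.5 of its cycle, so θ ≈ 360° × 27.20/29.5 = 331.9°.
With cos θ = 0.882, the lit fraction is (1 − 0.882)/2 ≈ 0.059, so 6%.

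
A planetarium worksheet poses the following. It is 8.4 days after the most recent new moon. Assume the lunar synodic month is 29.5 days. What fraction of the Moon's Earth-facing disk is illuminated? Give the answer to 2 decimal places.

0.61

Phase angle: θ = 360°·(8.4 d)/(29.5 d) = 102.5°.
Illuminated fraction = (1 − cos 102.5°)/2 = (1 − (-0.217))/2 ≈ 0.608.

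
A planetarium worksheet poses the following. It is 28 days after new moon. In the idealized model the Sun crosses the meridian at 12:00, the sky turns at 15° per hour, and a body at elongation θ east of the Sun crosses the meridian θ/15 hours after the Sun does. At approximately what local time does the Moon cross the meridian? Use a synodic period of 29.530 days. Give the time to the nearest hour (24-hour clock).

11:00

Elongation θ = 360° × 28/29.530 ≈ 341.3°.
At 15° of sky rotation per hour, 341.3° corresponds to a 22.76 h lag.
12:00 + 22.76 h ≈ 10:45 → 11:00 to the nearest hour.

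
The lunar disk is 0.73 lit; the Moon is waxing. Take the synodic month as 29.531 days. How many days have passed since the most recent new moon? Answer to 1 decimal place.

9.6 days

cos θ = 1 − 2f = -0.460, giving a principal value of 117.4°.
The Moon is waxing (0°–180°), so θ = 117.4° directly.
At 360°/29.531 d per day, 117.4° corresponds to 9.63 days.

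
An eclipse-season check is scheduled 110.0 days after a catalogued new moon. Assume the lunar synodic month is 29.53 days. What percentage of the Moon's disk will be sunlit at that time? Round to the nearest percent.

58%

110.0/29.53 = 3.725 lunations, so 3 complete cycles and 21.41 d into the next.
Phase angle: θ = 360°·(21.41 d)/(29.53 d) = 261.0°.
Illuminated fraction = (1 − cos 261.0°)/2 = (1 − (-0.156))/2 ≈ 0.578, so 58%.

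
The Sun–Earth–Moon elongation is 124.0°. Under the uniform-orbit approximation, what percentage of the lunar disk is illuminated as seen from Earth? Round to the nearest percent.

f = (1 − cos 124.0°)/2 = (1 − (-0.559))/2 ≈ 0.780, i.e. 78%.

78%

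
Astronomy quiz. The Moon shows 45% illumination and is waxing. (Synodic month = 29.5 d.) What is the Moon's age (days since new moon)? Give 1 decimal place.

From f = (1 − cos θ)/2: cos θ = 1 − 2×0.45 = 0.100; arccos → 84.3°.
Waxing ⇒ before full, so θ = 84.3°.
That fraction of the synodic month is 84.3/360 × 29.5 d ≈ 6.90 d.

6.9 days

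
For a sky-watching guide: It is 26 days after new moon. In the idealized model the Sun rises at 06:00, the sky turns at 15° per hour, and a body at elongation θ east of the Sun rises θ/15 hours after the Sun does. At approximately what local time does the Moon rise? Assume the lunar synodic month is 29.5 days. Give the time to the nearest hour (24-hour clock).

03:00

The Moon has covered 26/29.5 of its cycle, so θ ≈ 360° × 26/29.5 = 317.3°.
The Moon trails the Sun by θ/15 = 317.3/15 ≈ 21.15 hours.
06:00 + 21.15 h ≈ 03:09 → 03:00 to the nearest hour.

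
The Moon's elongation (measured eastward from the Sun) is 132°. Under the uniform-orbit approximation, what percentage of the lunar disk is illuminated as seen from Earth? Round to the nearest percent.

83%

f = (1 − cos 132°)/2 = (1 − (-0.669))/2 ≈ 0.835, i.e. 83%.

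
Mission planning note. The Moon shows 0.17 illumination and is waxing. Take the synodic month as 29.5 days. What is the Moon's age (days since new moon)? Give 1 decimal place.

4.0 days

From f = (1 − cos θ)/2: cos θ = 1 − 2×0.17 = 0.660; arccos → 48.7°.
Waxing ⇒ before full, so θ = 48.7°.
At 360°/29.5 d per day, 48.7° corresponds to 3.99 days.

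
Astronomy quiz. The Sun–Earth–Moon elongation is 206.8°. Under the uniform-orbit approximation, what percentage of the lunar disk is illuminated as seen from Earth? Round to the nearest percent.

95%

Half-versine of 206.8°: (1 − (-0.893))/2 = 0.946, i.e. 95%.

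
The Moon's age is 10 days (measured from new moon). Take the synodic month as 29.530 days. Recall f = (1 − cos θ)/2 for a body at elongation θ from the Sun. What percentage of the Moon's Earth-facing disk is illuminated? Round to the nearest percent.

Phase angle: θ = 360°·(10 d)/(29.530 d) = 121.9°.
Illuminated fraction = (1 − cos 121.9°)/2 = (1 − (-0.529))/2 ≈ 0.764, so 76%.

76%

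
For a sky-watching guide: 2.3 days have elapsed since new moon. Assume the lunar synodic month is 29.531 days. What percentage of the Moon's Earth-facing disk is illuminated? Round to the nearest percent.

6%

Phase angle: θ = 360°·(2.3 d)/(29.531 d) = 28.0°.
With cos θ = 0.883, the lit fraction is (1 − 0.883)/2 ≈ 0.059, so 6%.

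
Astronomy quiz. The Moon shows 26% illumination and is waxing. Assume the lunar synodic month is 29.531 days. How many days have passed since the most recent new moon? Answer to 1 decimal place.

cos θ = 1 − 2f = 0.480, giving a principal value of 61.3°.
The Moon is waxing (0°–180°), so θ = 61.3° directly.
That fraction of the synodic month is 61.3/360 × 29.531 d ≈ 5.03 d.

5.0 days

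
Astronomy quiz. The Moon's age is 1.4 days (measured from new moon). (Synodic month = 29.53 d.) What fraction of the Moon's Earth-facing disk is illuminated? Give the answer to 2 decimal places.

0.02

Elongation θ = 360° × 1.4/29.53 ≈ 17.1°.
cos 17.1° = 0.956, so f = (1 − 0.956)/2 = 0.022.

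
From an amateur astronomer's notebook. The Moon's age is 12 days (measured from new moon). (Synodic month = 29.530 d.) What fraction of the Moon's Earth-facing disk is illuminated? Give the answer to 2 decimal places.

Phase angle: θ = 360°·(12 d)/(29.530 d) = 146.3°.
With cos θ = (-0.832), the lit fraction is (1 − (-0.832))/2 ≈ 0.916.

0.92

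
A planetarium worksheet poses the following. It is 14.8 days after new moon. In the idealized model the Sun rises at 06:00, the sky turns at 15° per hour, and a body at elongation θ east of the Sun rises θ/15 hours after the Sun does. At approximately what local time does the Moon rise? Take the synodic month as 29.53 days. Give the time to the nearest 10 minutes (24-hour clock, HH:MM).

Phase angle: θ = 360°·(14.8 d)/(29.53 d) = 180.4°.
At 15° of sky rotation per hour, 180.4° corresponds to a 12.03 h lag.
06:00 + 12.028 h ≈ 18:02 → 18:00 to the nearest ten minutes.

18:00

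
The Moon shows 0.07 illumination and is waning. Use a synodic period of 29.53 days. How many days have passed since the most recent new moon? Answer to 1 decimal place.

27.0 days

Invert f = (1 − cos θ)/2 to get cos θ = 1 − 2(0.07) = 0.860, hence θ₀ = arccos 0.860 = 30.7°.
Since the Moon is past full (waning), take the reflex angle: θ = 360° − 30.7° = 329.3°.
Age = 29.53 × 329.3°/360° ≈ 27.01 days.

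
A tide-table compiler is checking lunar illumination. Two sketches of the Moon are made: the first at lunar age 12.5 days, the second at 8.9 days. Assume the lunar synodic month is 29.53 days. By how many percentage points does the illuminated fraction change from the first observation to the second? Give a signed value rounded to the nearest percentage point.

-28 pp

First observation: θ = 360°·12.5/29.53 = 152.4°, so f = 0.943.
Second observation: θ = 108.5°, f = 0.659.
Δf = 0.659 − 0.943 = -0.284, i.e. -28 pp.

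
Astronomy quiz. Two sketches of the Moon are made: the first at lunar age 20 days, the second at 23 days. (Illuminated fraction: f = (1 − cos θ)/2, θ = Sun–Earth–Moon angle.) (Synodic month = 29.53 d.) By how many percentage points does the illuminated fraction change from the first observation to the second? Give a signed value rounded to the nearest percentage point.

-31 percentage points

θ₁ = 360° × 20/29.53 = 243.8°, f₁ = (1 − cos θ₁)/2 = 0.721.
θ₂ = 360° × 23/29.53 = 280.4°, f₂ = (1 − cos θ₂)/2 = 0.410.
Change = f₂ − f₁ = -0.311 → -31 percentage points.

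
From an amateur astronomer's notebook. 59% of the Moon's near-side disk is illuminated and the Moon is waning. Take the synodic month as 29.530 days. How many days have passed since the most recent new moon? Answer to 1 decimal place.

21.3 days

From f = (1 − cos θ)/2: cos θ = 1 − 2×0.59 = -0.180; arccos → 100.4°.
Waning ⇒ past full, so θ = 360° − 100.4° = 259.6°.
Age = 29.530 × 259.6°/360° ≈ 21.30 days.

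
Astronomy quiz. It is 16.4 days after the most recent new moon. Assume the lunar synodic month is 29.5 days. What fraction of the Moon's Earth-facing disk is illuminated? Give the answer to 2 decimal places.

Elongation θ = 360° × 16.4/29.5 ≈ 200.1°.
cos 200.1° = (-0.939), so f = (1 − (-0.939))/2 = 0.969.

0.97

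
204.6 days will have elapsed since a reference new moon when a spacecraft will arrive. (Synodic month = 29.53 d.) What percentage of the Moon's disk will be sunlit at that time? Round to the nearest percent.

204.6 d spans 6 complete synodic months (6 × 29.53 = 177.18 d) plus 27.42 d.
Phase angle: θ = 360°·(27.42 d)/(29.53 d) = 334.3°.
Illuminated fraction = (1 − cos 334.3°)/2 = (1 − 0.901)/2 ≈ 0.050, so 5%.

5%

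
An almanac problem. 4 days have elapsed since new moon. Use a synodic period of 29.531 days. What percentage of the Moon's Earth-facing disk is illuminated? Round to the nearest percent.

The Moon has covered 4/29.531 of its cycle, so θ ≈ 360° × 4/29.531 = 48.8°.
With cos θ = 0.659, the lit fraction is (1 − 0.659)/2 ≈ 0.170, so 17%.

17%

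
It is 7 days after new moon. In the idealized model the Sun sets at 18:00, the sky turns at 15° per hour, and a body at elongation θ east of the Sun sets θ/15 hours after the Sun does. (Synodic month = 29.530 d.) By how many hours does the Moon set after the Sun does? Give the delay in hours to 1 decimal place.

Phase angle: θ = 360°·(7 d)/(29.530 d) = 85.3°.
At 15° of sky rotation per hour, 85.3° corresponds to a 5.69 h lag.
So the Moon sets 5.69 h after the Sun.

5.7 h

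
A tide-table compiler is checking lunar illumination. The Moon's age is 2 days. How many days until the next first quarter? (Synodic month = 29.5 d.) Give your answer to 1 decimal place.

First quarter is 0.25 of the way through the cycle: age 0.25 × 29.5 = 7.375 d.
So 5.375 days remain (7.375 − 2).

5.4 days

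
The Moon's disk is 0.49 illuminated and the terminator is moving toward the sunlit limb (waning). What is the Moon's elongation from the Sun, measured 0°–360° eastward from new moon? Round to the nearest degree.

271°

cos θ = 1 − 2f = 0.020, giving a principal value of 88.9°.
Waning ⇒ past full, so θ = 360° − 88.9° = 271.1°.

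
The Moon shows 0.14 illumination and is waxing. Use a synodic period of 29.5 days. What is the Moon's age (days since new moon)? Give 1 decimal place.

3.6 days

From f = (1 − cos θ)/2: cos θ = 1 − 2×0.14 = 0.720; arccos → 43.9°.
The Moon is waxing (0°–180°), so θ = 43.9° directly.
At 360°/29.5 d per day, 43.9° corresponds to 3.60 days.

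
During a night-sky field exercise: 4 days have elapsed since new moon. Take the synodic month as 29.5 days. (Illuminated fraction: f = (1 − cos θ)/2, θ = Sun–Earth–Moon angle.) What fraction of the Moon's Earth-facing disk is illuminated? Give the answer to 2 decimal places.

Phase angle: θ = 360°·(4 d)/(29.5 d) = 48.8°.
Illuminated fraction = (1 − cos 48.8°)/2 = (1 − 0.659)/2 ≈ 0.171.

0.17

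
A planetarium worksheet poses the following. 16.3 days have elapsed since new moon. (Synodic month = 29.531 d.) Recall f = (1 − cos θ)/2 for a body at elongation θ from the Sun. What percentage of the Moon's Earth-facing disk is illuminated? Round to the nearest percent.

Elongation θ = 360° × 16.3/29.531 ≈ 198.7°.
cos 198.7° = (-0.947), so f = (1 − (-0.947))/2 = 0.974, so 97%.

97%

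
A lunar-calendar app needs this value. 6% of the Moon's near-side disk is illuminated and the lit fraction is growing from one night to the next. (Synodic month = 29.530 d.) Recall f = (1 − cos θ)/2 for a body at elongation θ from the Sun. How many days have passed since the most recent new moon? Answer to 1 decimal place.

From f = (1 − cos θ)/2: cos θ = 1 − 2×0.06 = 0.880; arccos → 28.4°.
The Moon is waxing (0°–180°), so θ = 28.4° directly.
That fraction of the synodic month is 28.4/360 × 29.530 d ≈ 2.33 d.

2.3 days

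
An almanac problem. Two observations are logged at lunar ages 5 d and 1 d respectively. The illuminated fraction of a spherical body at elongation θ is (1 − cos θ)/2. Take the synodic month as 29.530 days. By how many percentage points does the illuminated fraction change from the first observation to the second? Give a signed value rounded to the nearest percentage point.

-25 percentage points

First observation: θ = 360°·5/29.530 = 61.0°, so f = 0.257.
Second observation: θ = 12.2°, f = 0.011.
Δf = 0.011 − 0.257 = -0.246, i.e. -25 pp.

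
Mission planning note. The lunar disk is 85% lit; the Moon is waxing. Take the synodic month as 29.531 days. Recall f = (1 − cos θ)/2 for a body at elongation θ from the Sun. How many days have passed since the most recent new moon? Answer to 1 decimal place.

11.0 days

From f = (1 − cos θ)/2: cos θ = 1 − 2×0.85 = -0.700; arccos → 134.4°.
Waxing ⇒ before full, so θ = 134.4°.
At 360°/29.531 d per day, 134.4° corresponds to 11.03 days.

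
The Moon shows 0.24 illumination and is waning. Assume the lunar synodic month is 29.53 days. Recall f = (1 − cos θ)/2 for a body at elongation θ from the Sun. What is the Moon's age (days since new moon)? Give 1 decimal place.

24.7 days

cos θ = 1 − 2f = 0.520, giving a principal value of 58.7°.
Waning ⇒ past full, so θ = 360° − 58.7° = 301.3°.
That fraction of the synodic month is 301.3/360 × 29.53 d ≈ 24.72 d.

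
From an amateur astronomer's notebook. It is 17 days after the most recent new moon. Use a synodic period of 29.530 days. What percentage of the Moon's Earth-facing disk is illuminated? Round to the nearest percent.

The Moon has covered 17/29.530 of its cycle, so θ ≈ 360° × 17/29.530 = 207.2°.
With cos θ = (-0.889), the lit fraction is (1 − (-0.889))/2 ≈ 0.945, so 94%.

94%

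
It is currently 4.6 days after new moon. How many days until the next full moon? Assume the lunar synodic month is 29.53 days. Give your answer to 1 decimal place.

Full moon occurs at elongation 180°, i.e. at age 29.53 × 180/360 = 14.765 d.
So 10.165 days remain (14.765 − 4.6).

10.2 days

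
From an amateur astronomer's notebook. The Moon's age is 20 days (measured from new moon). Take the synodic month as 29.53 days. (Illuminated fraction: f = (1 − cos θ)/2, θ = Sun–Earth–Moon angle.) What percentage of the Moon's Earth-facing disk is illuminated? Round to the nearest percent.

Phase angle: θ = 360°·(20 d)/(29.53 d) = 243.8°.
Illuminated fraction = (1 − cos 243.8°)/2 = (1 − (-0.441))/2 ≈ 0.721, so 72%.

72%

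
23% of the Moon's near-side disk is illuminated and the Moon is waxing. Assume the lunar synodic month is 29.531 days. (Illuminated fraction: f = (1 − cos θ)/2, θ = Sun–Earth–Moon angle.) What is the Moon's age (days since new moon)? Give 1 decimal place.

4.7 days

From f = (1 − cos θ)/2: cos θ = 1 − 2×0.23 = 0.540; arccos → 57.3°.
Waxing ⇒ before full, so θ = 57.3°.
That fraction of the synodic month is 57.3/360 × 29.531 d ≈ 4.70 d.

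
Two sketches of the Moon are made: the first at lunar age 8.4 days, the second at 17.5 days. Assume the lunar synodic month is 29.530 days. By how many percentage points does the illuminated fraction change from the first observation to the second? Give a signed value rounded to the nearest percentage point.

θ₁ = 360° × 8.4/29.530 = 102.4°, f₁ = (1 − cos θ₁)/2 = 0.607.
θ₂ = 360° × 17.5/29.530 = 213.3°, f₂ = (1 − cos θ₂)/2 = 0.918.
Change = f₂ − f₁ = +0.310 → +31 percentage points.

+31 percentage points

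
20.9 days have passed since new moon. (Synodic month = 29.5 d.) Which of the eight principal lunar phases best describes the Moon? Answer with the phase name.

θ ≈ 360° × 20.9/29.5 = 255°, which falls in the last quarter sector.

last quarter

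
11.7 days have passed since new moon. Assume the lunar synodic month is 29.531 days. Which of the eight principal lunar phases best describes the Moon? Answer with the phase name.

At 11.7/29.531 of the cycle, θ ≈ 143° — the waxing gibbous range.

waxing gibbous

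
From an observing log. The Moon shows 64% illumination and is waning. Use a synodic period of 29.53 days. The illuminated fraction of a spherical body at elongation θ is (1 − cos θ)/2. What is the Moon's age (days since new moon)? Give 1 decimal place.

20.8 days

Invert f = (1 − cos θ)/2 to get cos θ = 1 − 2(0.64) = -0.280, hence θ₀ = arccos -0.280 = 106.3°.
Since the Moon is past full (waning), take the reflex angle: θ = 360° − 106.3° = 253.7°.
Age = 29.53 × 253.7°/360° ≈ 20.81 days.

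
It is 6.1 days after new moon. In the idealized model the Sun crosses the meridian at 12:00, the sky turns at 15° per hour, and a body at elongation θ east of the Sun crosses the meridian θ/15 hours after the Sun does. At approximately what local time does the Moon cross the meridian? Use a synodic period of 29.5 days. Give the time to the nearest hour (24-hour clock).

17:00

Elongation θ = 360° × 6.1/29.5 ≈ 74.4°.
Delay after the Sun = 74.4° / (15°/h) ≈ 4.96 h.
12:00 + 4.96 h ≈ 16:58 → 17:00 to the nearest hour.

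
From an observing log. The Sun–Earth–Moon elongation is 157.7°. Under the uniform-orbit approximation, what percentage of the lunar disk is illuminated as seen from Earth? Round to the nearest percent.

96%

Half-versine of 157.7°: (1 − (-0.925))/2 = 0.963, i.e. 96%.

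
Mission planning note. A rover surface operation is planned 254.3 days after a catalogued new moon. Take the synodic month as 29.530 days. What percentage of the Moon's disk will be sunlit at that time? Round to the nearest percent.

88%

254.3/29.530 = 8.612 lunations, so 8 complete cycles and 18.06 d into the next.
Phase angle: θ = 360°·(18.06 d)/(29.530 d) = 220.2°.
With cos θ = (-0.764), the lit fraction is (1 − (-0.764))/2 ≈ 0.882, so 88%.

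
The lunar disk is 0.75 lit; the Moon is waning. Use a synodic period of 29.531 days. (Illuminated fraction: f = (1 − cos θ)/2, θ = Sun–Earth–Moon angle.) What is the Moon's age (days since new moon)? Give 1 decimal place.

cos θ = 1 − 2f = -0.500, giving a principal value of 120.0°.
Since the Moon is past full (waning), take the reflex angle: θ = 360° − 120.0° = 240.0°.
That fraction of the synodic month is 240.0/360 × 29.531 d ≈ 19.69 d.

19.7 days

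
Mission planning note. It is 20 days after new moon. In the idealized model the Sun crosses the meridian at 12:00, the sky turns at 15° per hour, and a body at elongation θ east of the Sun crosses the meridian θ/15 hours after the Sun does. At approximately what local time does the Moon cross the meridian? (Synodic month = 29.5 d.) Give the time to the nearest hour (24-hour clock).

Elongation θ = 360° × 20/29.5 ≈ 244.1°.
At 15° of sky rotation per hour, 244.1° corresponds to a 16.27 h lag.
12:00 + 16.27 h ≈ 04:16 → 04:00 to the nearest hour.

04:00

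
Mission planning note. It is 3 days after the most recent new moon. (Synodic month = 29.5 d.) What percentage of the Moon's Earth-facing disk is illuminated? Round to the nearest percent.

Elongation θ = 360° × 3/29.5 ≈ 36.6°.
With cos θ = 0.803, the lit fraction is (1 − 0.803)/2 ≈ 0.099, so 10%.

10%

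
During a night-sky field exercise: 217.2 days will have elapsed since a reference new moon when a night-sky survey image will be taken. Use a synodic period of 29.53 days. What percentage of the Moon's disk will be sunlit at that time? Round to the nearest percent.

81%

217.2 d spans 7 complete synodic months (7 × 29.53 = 206.71 d) plus 10.49 d.
Phase angle: θ = 360°·(10.49 d)/(29.53 d) = 127.9°.
Illuminated fraction = (1 − cos 127.9°)/2 = (1 − (-0.614))/2 ≈ 0.807, so 81%.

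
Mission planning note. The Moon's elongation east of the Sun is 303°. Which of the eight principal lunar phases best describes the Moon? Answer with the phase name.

waning crescent

303° lies in the waning crescent sector of the 8-phase cycle.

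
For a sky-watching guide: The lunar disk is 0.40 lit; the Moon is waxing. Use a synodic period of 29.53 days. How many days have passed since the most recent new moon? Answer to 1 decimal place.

6.4 days

cos θ = 1 − 2f = 0.200, giving a principal value of 78.5°.
Waxing ⇒ before full, so θ = 78.5°.
That fraction of the synodic month is 78.5/360 × 29.53 d ≈ 6.44 d.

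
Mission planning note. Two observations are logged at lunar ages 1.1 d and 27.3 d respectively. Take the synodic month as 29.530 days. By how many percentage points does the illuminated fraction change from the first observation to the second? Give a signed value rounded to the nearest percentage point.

First observation: θ = 360°·1.1/29.530 = 13.4°, so f = 0.014.
Second observation: θ = 332.8°, f = 0.055.
Δf = 0.055 − 0.014 = +0.042, i.e. +4 pp.

+4 percentage points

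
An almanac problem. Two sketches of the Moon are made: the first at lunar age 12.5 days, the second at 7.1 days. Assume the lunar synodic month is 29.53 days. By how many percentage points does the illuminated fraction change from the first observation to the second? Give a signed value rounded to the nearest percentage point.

θ₁ = 360° × 12.5/29.53 = 152.4°, f₁ = (1 − cos θ₁)/2 = 0.943.
θ₂ = 360° × 7.1/29.53 = 86.6°, f₂ = (1 − cos θ₂)/2 = 0.470.
Change = f₂ − f₁ = -0.473 → -47 percentage points.

-47 percentage points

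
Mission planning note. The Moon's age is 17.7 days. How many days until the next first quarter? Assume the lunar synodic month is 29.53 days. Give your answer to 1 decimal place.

19.2 days

First quarter occurs at elongation 90°, i.e. at age 29.53 × 90/360 = 7.383 d.
Already past this cycle's first quarter; the next is at 7.383 + 29.53 = 36.913 d, so 36.913 − 17.7 = 19.213 days.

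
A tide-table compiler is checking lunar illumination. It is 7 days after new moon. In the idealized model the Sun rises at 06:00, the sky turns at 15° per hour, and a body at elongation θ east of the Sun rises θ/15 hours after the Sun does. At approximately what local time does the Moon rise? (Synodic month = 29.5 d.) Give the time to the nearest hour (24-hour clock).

Phase angle: θ = 360°·(7 d)/(29.5 d) = 85.4°.
Delay after the Sun = 85.4° / (15°/h) ≈ 5.69 h.
06:00 + 5.69 h ≈ 11:42 → 12:00 to the nearest hour.

12:00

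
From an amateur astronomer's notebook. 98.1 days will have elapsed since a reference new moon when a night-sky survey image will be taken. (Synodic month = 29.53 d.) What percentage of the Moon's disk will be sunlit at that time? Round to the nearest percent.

72%

98.1 d spans 3 complete synodic months (3 × 29.53 = 88.59 d) plus 9.51 d.
The Moon has covered 9.51/29.53 of its cycle, so θ ≈ 360° × 9.51/29.53 = 115.9°.
Illuminated fraction = (1 − cos 115.9°)/2 = (1 − (-0.437))/2 ≈ 0.719, so 72%.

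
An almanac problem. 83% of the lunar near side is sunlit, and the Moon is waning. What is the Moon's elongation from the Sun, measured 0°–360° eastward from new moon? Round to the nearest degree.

229°

From f = (1 − cos θ)/2: cos θ = 1 − 2×0.83 = -0.660; arccos → 131.3°.
Since the Moon is past full (waning), take the reflex angle: θ = 360° − 131.3° = 228.7°.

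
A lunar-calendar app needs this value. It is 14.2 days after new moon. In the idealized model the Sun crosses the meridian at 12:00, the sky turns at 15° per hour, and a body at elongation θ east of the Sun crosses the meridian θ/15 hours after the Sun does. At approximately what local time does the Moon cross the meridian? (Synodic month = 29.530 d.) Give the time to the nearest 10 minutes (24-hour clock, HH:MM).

The Moon has covered 14.2/29.530 of its cycle, so θ ≈ 360° × 14.2/29.530 = 173.1°.
At 15° of sky rotation per hour, 173.1° corresponds to a 11.54 h lag.
12:00 + 11.541 h ≈ 23:32 → 23:30 to the nearest ten minutes.

23:30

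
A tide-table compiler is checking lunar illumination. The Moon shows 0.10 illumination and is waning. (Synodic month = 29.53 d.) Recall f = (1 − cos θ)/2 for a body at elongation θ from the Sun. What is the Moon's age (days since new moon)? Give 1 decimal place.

26.5 days

Invert f = (1 − cos θ)/2 to get cos θ = 1 − 2(0.10) = 0.800, hence θ₀ = arccos 0.800 = 36.9°.
Since the Moon is past full (waning), take the reflex angle: θ = 360° − 36.9° = 323.1°.
Age = 29.53 × 323.1°/360° ≈ 26.51 days.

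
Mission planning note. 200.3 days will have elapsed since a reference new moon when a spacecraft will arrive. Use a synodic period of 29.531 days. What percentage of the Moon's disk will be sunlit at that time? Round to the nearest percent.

40%

Reduce mod P: 200.3 − 6×29.531 = 23.11 d into the current lunation.
Phase angle: θ = 360°·(23.11 d)/(29.531 d) = 281.8°.
cos 281.8° = 0.204, so f = (1 − 0.204)/2 = 0.398, so 40%.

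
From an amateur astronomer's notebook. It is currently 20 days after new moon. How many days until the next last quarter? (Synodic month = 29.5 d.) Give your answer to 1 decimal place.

2.1 days

Last quarter occurs at elongation 270°, i.e. at age 29.5 × 270/360 = 22.125 d.
That is 22.125 − 20 = 2.125 days ahead.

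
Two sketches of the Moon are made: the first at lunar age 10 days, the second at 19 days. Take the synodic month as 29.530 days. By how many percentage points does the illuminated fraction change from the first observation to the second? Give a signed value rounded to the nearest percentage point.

First observation: θ = 360°·10/29.530 = 121.9°, so f = 0.764.
Second observation: θ = 231.6°, f = 0.810.
Δf = 0.810 − 0.764 = +0.046, i.e. +5 pp.

+5 percentage points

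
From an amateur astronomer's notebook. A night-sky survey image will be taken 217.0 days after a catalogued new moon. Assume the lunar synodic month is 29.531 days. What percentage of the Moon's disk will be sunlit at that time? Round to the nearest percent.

217.0 d spans 7 complete synodic months (7 × 29.531 = 206.72 d) plus 10.28 d.
Phase angle: θ = 360°·(10.28 d)/(29.531 d) = 125.4°.
With cos θ = (-0.579), the lit fraction is (1 − (-0.579))/2 ≈ 0.789, so 79%.

79%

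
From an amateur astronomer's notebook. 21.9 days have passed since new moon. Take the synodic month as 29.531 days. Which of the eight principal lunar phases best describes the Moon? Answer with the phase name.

θ ≈ 360° × 21.9/29.531 = 267°, which falls in the last quarter sector.

last quarter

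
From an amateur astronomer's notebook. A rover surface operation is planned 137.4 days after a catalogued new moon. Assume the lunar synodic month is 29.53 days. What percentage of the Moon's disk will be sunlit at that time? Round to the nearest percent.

79%

137.4/29.53 = 4.653 lunations, so 4 complete cycles and 19.28 d into the next.
Elongation θ = 360° × 19.28/29.53 ≈ 235.0°.
Illuminated fraction = (1 − cos 235.0°)/2 = (1 − (-0.573))/2 ≈ 0.786, so 79%.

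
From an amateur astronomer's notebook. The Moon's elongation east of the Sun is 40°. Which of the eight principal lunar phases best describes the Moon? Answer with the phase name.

waxing crescent

The waxing crescent sector spans roughly 22°–68°; 40° falls inside it.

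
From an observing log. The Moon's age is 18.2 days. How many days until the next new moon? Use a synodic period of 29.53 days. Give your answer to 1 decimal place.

One full lunation from the last new moon is 29.53 d; remaining = 29.53 − 18.2 = 11.330 d.

11.3 days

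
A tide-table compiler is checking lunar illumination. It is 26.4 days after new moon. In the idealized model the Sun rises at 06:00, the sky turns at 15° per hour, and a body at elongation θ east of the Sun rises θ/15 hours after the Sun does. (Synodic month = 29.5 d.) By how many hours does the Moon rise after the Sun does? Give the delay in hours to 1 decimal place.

21.5 h

Elongation θ = 360° × 26.4/29.5 ≈ 322.2°.
At 15° of sky rotation per hour, 322.2° corresponds to a 21.48 h lag.
So the Moon rises 21.48 h after the Sun.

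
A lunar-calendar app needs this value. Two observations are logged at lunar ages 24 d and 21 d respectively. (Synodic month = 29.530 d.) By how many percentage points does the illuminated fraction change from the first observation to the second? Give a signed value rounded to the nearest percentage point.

θ₁ = 360° × 24/29.530 = 292.6°, f₁ = (1 − cos θ₁)/2 = 0.308.
θ₂ = 360° × 21/29.530 = 256.0°, f₂ = (1 − cos θ₂)/2 = 0.621.
Change = f₂ − f₁ = +0.313 → +31 percentage points.

+31 percentage points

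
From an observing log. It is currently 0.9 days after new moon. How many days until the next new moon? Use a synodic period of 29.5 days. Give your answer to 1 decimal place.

28.6 days

The next new moon completes the synodic month: 29.5 − 0.9 = 28.600 days.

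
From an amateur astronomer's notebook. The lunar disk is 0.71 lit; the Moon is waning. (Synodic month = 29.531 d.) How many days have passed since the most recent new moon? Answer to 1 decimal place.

From f = (1 − cos θ)/2: cos θ = 1 − 2×0.71 = -0.420; arccos → 114.8°.
Waning ⇒ past full, so θ = 360° − 114.8° = 245.2°.
At 360°/29.531 d per day, 245.2° corresponds to 20.11 days.

20.1 days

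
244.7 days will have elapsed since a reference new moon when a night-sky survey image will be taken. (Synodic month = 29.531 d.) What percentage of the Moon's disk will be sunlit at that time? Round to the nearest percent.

244.7/29.531 = 8.286 lunations, so 8 complete cycles and 8.45 d into the next.
Elongation θ = 360° × 8.45/29.531 ≈ 103.0°.
With cos θ = (-0.226), the lit fraction is (1 − (-0.226))/2 ≈ 0.613, so 61%.

61%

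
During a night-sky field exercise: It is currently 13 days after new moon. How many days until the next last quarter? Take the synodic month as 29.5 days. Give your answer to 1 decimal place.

9.1 days

Last quarter occurs at elongation 270°, i.e. at age 29.5 × 270/360 = 22.125 d.
So 9.125 days remain (22.125 − 13).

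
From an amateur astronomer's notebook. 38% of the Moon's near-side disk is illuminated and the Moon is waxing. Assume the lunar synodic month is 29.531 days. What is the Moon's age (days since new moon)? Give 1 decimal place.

From f = (1 − cos θ)/2: cos θ = 1 − 2×0.38 = 0.240; arccos → 76.1°.
Before full moon the principal value applies: θ = 76.1°.
Age = 29.531 × 76.1°/360° ≈ 6.24 days.

6.2 days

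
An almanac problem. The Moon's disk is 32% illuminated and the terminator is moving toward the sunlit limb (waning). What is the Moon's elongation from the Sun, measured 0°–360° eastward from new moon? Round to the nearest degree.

Invert f = (1 − cos θ)/2 to get cos θ = 1 − 2(0.32) = 0.360, hence θ₀ = arccos 0.360 = 68.9°.
A waning Moon lies in 180°–360°, so θ = 360° − 68.9° = 291.1°.

291°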